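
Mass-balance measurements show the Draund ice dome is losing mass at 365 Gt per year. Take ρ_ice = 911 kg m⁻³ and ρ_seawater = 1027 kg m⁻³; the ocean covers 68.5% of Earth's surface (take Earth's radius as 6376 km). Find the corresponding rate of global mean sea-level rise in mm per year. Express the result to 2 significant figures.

ρ_w = 1027 kg m⁻³. Annual water volume added = 365 Gt / ρ_w = 3.650×10^14 kg / 1027 kg m⁻³ = 3.554×10^11 m³.
Δh per year = 3.554×10^11 / 3.50×10^14 = 1.02×10^-3 m = 1.0 mm.

≈ 1.0 mm/yr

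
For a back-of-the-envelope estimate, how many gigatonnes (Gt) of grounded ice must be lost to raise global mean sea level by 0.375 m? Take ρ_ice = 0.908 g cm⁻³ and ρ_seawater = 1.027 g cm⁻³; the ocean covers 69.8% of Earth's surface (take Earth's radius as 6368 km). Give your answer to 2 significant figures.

Required water volume = Δh × A = 0.375 m × 3.56×10^14 m² = 1.334×10^14 m³.
ρ_w = 1.027 g cm⁻³ = 1027 kg m⁻³, so the mass of water = 1.334×10^14 m³ × 1027 kg m⁻³ = 1.370×10^17 kg = 1.4×10^5 Gt (and the same mass of ice, by conservation).

≈ 1.4×10^5 Gt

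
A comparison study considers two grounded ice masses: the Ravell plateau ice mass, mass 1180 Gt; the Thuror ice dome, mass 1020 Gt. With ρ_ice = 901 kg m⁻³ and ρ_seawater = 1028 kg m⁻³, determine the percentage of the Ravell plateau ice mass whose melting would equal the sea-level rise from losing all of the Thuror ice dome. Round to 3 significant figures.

Equal sea-level rise means equal mass of meltwater, i.e. equal mass of ice lost.
Ice mass of Thuror: 1.020×10^15 kg; ice mass of Ravell: 1.180×10^15 kg.
Fraction required = 1.020×10^15 / 1.180×10^15 = 0.864 → 86.4 %.

≈ 86.4 %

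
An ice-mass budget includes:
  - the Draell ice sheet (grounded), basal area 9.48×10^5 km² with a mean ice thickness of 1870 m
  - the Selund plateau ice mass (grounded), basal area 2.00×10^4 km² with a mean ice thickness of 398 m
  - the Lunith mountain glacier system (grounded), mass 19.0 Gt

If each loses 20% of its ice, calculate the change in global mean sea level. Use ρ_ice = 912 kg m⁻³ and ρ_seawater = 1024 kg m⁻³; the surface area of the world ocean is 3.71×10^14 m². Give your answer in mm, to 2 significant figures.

≈ 850 mm

Draell: ice volume = 9.48×10^5 km² × 1870 m = 1.773×10^6 km³; 0.2 × 1.773×10^6 × (912/1024) = 3.158×10^5 km³ of water.
Selund: ice volume = 2.00×10^4 km² × 398 m = 7960 km³; 0.2 × 7960 × (912/1024) = 1418 km³ of water.
Lunith: 0.2 × 19.0 Gt = 3.800×10^12 kg; dividing by ρ_w = 1024 kg m⁻³ gives 3.711×10^9 m³ of water.
Total added water ≈ 3.172×10^14 m³ over 3.71×10^14 m² → Δh = 0.855 m = 850 mm.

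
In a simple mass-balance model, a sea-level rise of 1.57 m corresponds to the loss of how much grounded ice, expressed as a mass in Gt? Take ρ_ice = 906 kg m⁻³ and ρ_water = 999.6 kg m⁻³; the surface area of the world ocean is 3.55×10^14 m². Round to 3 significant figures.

≈ 5.57×10^5 Gt

Required water volume = Δh × A = 1.57 m × 3.55×10^14 m² = 5.574×10^14 m³.
ρ_w = 999.6 kg m⁻³, so the mass of water = 5.574×10^14 m³ × 999.6 kg m⁻³ = 5.571×10^17 kg = 5.57×10^5 Gt (and the same mass of ice, by conservation).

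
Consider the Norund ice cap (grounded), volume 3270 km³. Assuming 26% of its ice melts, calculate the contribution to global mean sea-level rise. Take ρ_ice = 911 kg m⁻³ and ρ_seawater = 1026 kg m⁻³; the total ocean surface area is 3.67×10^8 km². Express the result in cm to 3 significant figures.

Norund: 0.26 × 3270 km³ × (911/1026) = 754.9 km³ of water.
Spread over 3.67×10^14 m² of ocean, Δh = 7.549×10^11 / 3.67×10^14 = 2.06×10^-3 m = 0.206 cm.

≈ 0.206 cm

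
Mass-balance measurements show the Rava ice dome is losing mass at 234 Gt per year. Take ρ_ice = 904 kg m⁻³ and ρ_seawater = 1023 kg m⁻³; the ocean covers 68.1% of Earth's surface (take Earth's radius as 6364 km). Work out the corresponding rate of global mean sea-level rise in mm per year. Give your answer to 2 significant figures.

≈ 0.66 mm/yr

ρ_w = 1023 kg m⁻³. Annual water volume added = 234 Gt / ρ_w = 2.340×10^14 kg / 1023 kg m⁻³ = 2.287×10^11 m³.
Δh per year = 2.287×10^11 / 3.47×10^14 = 6.60×10^-4 m = 0.66 mm.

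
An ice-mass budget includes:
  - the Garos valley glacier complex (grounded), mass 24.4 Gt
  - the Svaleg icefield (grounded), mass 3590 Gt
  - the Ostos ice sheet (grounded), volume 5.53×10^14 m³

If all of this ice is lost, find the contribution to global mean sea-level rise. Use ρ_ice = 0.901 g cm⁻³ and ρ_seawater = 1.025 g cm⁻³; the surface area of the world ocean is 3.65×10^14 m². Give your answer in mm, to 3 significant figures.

≈ 1340 mm

Garos: 24.4 Gt = 2.440×10^13 kg; dividing by ρ_w = 1.025 g cm⁻³ = 1025 kg m⁻³ gives 2.380×10^10 m³ of water.
Svaleg: 3590 Gt = 3.590×10^15 kg; dividing by ρ_w = 1025 kg m⁻³ gives 3.502×10^12 m³ of water.
Ostos: 5.53×10^14 m³ × (901/1025) = 4.861×10^14 m³ of water.
Total added water ≈ 4.896×10^14 m³ over 3.65×10^14 m² → Δh = 1.34 m = 1340 mm.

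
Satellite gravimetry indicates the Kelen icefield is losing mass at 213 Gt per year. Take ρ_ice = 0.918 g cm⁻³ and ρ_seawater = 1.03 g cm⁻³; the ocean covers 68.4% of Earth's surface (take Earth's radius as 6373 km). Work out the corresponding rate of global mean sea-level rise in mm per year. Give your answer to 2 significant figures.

≈ 0.59 mm/yr

ρ_w = 1.03 g cm⁻³ = 1030 kg m⁻³. Annual water volume added = 213 Gt / ρ_w = 2.130×10^14 kg / 1030 kg m⁻³ = 2.068×10^11 m³.
Δh per year = 2.068×10^11 / 3.49×10^14 = 5.92×10^-4 m = 0.59 mm.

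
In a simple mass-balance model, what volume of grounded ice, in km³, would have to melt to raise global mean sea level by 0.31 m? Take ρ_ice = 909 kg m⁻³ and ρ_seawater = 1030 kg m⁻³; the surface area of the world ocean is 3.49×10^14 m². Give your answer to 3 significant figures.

Required water volume = Δh × A = 0.31 m × 3.49×10^14 m² = 1.082×10^14 m³ = 1.082×10^5 km³.
Ice volume = water volume × ρ_w/ρ_ice = 1.082×10^5 × 1030/909 = 1.23×10^5 km³.

≈ 1.23×10^5 km³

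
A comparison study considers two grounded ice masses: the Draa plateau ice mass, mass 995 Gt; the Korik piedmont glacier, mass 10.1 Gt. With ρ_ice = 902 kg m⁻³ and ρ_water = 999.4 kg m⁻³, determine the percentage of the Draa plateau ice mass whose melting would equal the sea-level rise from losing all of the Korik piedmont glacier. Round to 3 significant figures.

≈ 1.02 %

Equal sea-level rise means equal mass of meltwater, i.e. equal mass of ice lost.
Ice mass of Korik: 1.010×10^13 kg; ice mass of Draa: 9.950×10^14 kg.
Fraction required = 1.010×10^13 / 9.950×10^14 = 0.0102 → 1.02 %.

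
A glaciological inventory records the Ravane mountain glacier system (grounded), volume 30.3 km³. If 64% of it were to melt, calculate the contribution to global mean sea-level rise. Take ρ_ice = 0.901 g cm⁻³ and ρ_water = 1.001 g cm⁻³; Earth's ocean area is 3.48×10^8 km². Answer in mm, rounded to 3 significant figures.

≈ 0.0502 mm

Ravane: 0.64 × 30.3 km³ × (901/1001) = 17.45 km³ of water.
Spread over 3.48×10^14 m² of ocean, Δh = 1.745×10^10 / 3.48×10^14 = 5.02×10^-5 m = 0.0502 mm.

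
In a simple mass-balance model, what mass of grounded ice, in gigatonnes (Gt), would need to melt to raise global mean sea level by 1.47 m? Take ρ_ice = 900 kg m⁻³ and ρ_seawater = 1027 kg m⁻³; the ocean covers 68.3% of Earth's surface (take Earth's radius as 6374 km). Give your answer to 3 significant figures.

≈ 5.26×10^5 Gt

Required water volume = Δh × A = 1.47 m × 3.49×10^14 m² = 5.126×10^14 m³.
ρ_w = 1027 kg m⁻³, so the mass of water = 5.126×10^14 m³ × 1027 kg m⁻³ = 5.264×10^17 kg = 5.26×10^5 Gt (and the same mass of ice, by conservation).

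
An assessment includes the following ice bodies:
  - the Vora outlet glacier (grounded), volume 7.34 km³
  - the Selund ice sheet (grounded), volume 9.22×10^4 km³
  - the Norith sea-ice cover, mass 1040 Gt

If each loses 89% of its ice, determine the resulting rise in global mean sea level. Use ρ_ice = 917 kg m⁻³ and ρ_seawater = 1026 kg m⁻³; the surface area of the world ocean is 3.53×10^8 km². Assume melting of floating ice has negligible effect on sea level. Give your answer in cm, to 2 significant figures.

Vora: 0.89 × 7.34 km³ × (917/1026) = 5.839 km³ of water.
Selund: 0.89 × 9.22×10^4 km³ × (917/1026) = 7.334×10^4 km³ of water.
The Norith sea-ice cover is floating and already displaces its own weight of water, so its melt adds essentially nothing to sea level.
Total added water ≈ 7.335×10^13 m³ over 3.53×10^14 m² → Δh = 0.208 m = 21 cm.

≈ 21 cm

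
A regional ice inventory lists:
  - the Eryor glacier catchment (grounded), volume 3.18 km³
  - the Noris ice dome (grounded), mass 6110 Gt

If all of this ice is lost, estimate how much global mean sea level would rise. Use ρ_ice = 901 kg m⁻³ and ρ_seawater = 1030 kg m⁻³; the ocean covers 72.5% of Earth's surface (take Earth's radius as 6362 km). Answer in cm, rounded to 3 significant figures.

≈ 1.61 cm

Eryor: 3.18 km³ × (901/1030) = 2.782 km³ of water.
Noris: 6110 Gt = 6.110×10^15 kg; dividing by ρ_w = 1030 kg m⁻³ gives 5.932×10^12 m³ of water.
Total added water ≈ 5.935×10^12 m³ over 3.69×10^14 m² → Δh = 0.0161 m = 1.61 cm.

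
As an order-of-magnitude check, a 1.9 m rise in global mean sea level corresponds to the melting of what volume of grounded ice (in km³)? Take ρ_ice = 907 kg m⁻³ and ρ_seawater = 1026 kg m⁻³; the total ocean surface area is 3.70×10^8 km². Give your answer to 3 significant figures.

Required water volume = Δh × A = 1.9 m × 3.70×10^14 m² = 7.030×10^14 m³ = 7.030×10^5 km³.
Ice volume = water volume × ρ_w/ρ_ice = 7.030×10^5 × 1026/907 = 7.95×10^5 km³.

≈ 7.95×10^5 km³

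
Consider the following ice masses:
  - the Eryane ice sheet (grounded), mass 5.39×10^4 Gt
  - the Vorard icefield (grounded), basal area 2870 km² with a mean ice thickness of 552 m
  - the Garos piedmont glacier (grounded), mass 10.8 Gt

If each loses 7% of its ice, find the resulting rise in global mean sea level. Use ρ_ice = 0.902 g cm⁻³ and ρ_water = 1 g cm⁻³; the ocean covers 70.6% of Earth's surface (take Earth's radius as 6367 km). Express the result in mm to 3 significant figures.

Eryane: 0.07 × 5.39×10^4 Gt = 3.773×10^15 kg; dividing by ρ_w = 1 g cm⁻³ = 1000 kg m⁻³ gives 3.773×10^12 m³ of water.
Vorard: ice volume = 2870 km² × 552 m = 1584 km³; 0.07 × 1584 × (902/1000) = 100.0 km³ of water.
Garos: 0.07 × 10.8 Gt = 7.560×10^11 kg; dividing by ρ_w = 1000 kg m⁻³ gives 7.560×10^8 m³ of water.
Total added water ≈ 3.874×10^12 m³ over 3.60×10^14 m² → Δh = 0.0108 m = 10.8 mm.

≈ 10.8 mm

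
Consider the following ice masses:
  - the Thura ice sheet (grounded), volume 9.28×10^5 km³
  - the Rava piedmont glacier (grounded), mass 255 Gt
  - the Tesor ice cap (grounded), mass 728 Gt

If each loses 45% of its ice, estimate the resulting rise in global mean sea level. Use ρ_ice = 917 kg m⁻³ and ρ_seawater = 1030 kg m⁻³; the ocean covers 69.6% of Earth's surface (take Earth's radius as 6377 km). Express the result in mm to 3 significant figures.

≈ 1050 mm

Thura: 0.45 × 9.28×10^5 km³ × (917/1030) = 3.718×10^5 km³ of water.
Rava: 0.45 × 255 Gt = 1.148×10^14 kg; dividing by ρ_w = 1030 kg m⁻³ gives 1.114×10^11 m³ of water.
Tesor: 0.45 × 728 Gt = 3.276×10^14 kg; dividing by ρ_w = 1030 kg m⁻³ gives 3.181×10^11 m³ of water.
Total added water ≈ 3.722×10^14 m³ over 3.56×10^14 m² → Δh = 1.05 m = 1050 mm.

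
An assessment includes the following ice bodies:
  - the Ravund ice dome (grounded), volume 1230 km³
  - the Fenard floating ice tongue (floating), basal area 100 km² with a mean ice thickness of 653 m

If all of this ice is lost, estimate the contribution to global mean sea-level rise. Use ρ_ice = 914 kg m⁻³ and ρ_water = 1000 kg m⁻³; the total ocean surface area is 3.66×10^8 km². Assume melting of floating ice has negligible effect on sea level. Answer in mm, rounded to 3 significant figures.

≈ 3.07 mm

Ravund: 1230 km³ × (914/1000) = 1124 km³ of water.
The Fenard floating ice tongue is floating and already displaces its own weight of water, so its melt adds essentially nothing to sea level.
Total added water ≈ 1.124×10^12 m³ over 3.66×10^14 m² → Δh = 3.07×10^-3 m = 3.07 mm.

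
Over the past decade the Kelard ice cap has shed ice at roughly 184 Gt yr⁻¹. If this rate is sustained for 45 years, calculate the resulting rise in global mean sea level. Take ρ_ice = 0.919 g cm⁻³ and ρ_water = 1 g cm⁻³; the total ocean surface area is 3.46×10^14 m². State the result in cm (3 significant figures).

Total mass lost = 184 Gt/yr × 45 yr = 8280 Gt = 8.280×10^15 kg.
ρ_w = 1 g cm⁻³ = 1000 kg m⁻³, so water volume = 8.280×10^15 / 1000 = 8.280×10^12 m³.
Δh = 8.280×10^12 / 3.46×10^14 = 0.0239 m = 2.39 cm.

≈ 2.39 cm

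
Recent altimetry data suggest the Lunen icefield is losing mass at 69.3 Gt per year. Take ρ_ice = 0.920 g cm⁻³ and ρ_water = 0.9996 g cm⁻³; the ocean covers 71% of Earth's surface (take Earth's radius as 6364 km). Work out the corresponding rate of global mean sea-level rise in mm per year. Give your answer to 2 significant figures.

≈ 0.19 mm/yr

ρ_w = 0.9996 g cm⁻³ = 999.6 kg m⁻³. Annual water volume added = 69.3 Gt / ρ_w = 6.930×10^13 kg / 999.6 kg m⁻³ = 6.933×10^10 m³.
Δh per year = 6.933×10^10 / 3.61×10^14 = 1.92×10^-4 m = 0.19 mm.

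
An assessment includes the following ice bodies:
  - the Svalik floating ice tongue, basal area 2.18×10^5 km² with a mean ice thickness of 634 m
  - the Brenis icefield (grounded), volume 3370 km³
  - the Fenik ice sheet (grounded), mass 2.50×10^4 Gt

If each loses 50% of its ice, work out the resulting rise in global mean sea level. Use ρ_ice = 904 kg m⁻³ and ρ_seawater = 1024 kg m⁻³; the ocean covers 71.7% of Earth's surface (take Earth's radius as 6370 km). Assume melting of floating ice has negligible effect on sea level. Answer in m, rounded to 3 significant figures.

≈ 0.0375 m

The Svalik floating ice tongue is floating and already displaces its own weight of water, so its melt adds essentially nothing to sea level.
Brenis: 0.5 × 3370 km³ × (904/1024) = 1488 km³ of water.
Fenik: 0.5 × 2.50×10^4 Gt = 1.250×10^16 kg; dividing by ρ_w = 1024 kg m⁻³ gives 1.221×10^13 m³ of water.
Total added water ≈ 1.369×10^13 m³ over 3.66×10^14 m² → Δh = 0.0375 m.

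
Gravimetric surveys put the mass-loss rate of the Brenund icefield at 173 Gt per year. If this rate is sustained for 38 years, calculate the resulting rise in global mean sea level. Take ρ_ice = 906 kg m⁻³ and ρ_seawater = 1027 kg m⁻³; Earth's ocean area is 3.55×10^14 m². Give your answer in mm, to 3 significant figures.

Total mass lost = 173 Gt/yr × 38 yr = 6574 Gt = 6.574×10^15 kg.
ρ_w = 1027 kg m⁻³, so water volume = 6.574×10^15 / 1027 = 6.401×10^12 m³.
Δh = 6.401×10^12 / 3.55×10^14 = 0.0180 m = 18.0 mm.

≈ 18.0 mm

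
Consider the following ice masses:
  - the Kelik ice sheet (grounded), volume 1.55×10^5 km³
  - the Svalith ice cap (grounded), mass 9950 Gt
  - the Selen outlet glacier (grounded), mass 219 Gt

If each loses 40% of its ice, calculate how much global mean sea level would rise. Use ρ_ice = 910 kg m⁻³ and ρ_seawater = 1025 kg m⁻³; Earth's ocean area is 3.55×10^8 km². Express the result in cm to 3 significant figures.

Kelik: 0.4 × 1.55×10^5 km³ × (910/1025) = 5.504×10^4 km³ of water.
Svalith: 0.4 × 9950 Gt = 3.980×10^15 kg; dividing by ρ_w = 1025 kg m⁻³ gives 3.883×10^12 m³ of water.
Selen: 0.4 × 219 Gt = 8.760×10^13 kg; dividing by ρ_w = 1025 kg m⁻³ gives 8.546×10^10 m³ of water.
Total added water ≈ 5.901×10^13 m³ over 3.55×10^14 m² → Δh = 0.166 m = 16.6 cm.

≈ 16.6 cm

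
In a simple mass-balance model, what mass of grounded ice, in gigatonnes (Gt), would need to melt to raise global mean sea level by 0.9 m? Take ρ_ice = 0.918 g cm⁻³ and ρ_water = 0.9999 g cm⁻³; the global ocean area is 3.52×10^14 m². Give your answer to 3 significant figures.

Required water volume = Δh × A = 0.9 m × 3.52×10^14 m² = 3.168×10^14 m³.
ρ_w = 0.9999 g cm⁻³ = 999.9 kg m⁻³, so the mass of water = 3.168×10^14 m³ × 999.9 kg m⁻³ = 3.168×10^17 kg = 3.17×10^5 Gt (and the same mass of ice, by conservation).

≈ 3.17×10^5 Gt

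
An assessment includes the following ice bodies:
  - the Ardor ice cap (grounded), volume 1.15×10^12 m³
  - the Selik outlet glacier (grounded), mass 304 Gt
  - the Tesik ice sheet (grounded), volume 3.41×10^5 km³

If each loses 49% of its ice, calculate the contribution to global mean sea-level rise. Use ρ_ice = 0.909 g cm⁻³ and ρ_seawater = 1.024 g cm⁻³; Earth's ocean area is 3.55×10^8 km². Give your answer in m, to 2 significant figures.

Ardor: 0.49 × 1.15×10^12 m³ × (909/1024) = 5.002×10^11 m³ of water.
Selik: 0.49 × 304 Gt = 1.490×10^14 kg; dividing by ρ_w = 1.024 g cm⁻³ = 1024 kg m⁻³ gives 1.455×10^11 m³ of water.
Tesik: 0.49 × 3.41×10^5 km³ × (909/1024) = 1.483×10^5 km³ of water.
Total added water ≈ 1.490×10^14 m³ over 3.55×10^14 m² → Δh = 0.420 m.

≈ 0.42 m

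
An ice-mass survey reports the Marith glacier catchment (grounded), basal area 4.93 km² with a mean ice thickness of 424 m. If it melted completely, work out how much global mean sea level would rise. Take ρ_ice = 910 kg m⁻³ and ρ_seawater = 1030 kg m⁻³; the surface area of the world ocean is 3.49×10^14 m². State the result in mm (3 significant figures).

Marith: ice volume = 4.93 km² × 424 m = 2.090 km³; 2.090 × (910/1030) = 1.847 km³ of water.
Spread over 3.49×10^14 m² of ocean, Δh = 1.847×10^9 / 3.49×10^14 = 5.29×10^-6 m = 5.29×10^-3 mm.

≈ 5.29×10^-3 mm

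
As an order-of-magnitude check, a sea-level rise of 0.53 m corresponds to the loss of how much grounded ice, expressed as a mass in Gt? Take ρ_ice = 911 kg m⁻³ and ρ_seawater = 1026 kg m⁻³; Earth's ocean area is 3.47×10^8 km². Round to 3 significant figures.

Required water volume = Δh × A = 0.53 m × 3.47×10^14 m² = 1.839×10^14 m³.
ρ_w = 1026 kg m⁻³, so the mass of water = 1.839×10^14 m³ × 1026 kg m⁻³ = 1.887×10^17 kg = 1.89×10^5 Gt (and the same mass of ice, by conservation).

≈ 1.89×10^5 Gt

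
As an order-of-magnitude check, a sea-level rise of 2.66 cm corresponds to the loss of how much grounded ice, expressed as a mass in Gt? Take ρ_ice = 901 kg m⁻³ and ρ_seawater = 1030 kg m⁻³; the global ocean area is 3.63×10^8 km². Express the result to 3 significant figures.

≈ 9950 Gt

Required water volume = Δh × A = 0.0266 m × 3.63×10^14 m² = 9.656×10^12 m³.
ρ_w = 1030 kg m⁻³, so the mass of water = 9.656×10^12 m³ × 1030 kg m⁻³ = 9.945×10^15 kg = 9950 Gt (and the same mass of ice, by conservation).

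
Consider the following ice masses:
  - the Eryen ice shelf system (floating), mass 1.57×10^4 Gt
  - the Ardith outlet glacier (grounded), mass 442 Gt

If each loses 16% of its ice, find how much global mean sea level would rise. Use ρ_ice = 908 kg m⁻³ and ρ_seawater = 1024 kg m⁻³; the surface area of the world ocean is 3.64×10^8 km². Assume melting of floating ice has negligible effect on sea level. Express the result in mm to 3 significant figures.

≈ 0.190 mm

The Eryen ice shelf system is floating and already displaces its own weight of water, so its melt adds essentially nothing to sea level.
Ardith: 0.16 × 442 Gt = 7.072×10^13 kg; dividing by ρ_w = 1024 kg m⁻³ gives 6.906×10^10 m³ of water.
Total added water ≈ 6.906×10^10 m³ over 3.64×10^14 m² → Δh = 1.90×10^-4 m = 0.190 mm.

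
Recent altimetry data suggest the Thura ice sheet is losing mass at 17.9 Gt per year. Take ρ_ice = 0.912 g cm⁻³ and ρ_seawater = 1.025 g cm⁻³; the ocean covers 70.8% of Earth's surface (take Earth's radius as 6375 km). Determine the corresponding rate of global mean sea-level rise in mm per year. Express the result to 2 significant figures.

≈ 0.048 mm/yr

ρ_w = 1.025 g cm⁻³ = 1025 kg m⁻³. Annual water volume added = 17.9 Gt / ρ_w = 1.790×10^13 kg / 1025 kg m⁻³ = 1.746×10^10 m³.
Δh per year = 1.746×10^10 / 3.62×10^14 = 4.83×10^-5 m = 0.048 mm.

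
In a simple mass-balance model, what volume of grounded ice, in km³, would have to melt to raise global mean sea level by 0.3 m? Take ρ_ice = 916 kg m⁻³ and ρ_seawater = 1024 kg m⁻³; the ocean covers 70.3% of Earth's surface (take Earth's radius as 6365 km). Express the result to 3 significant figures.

≈ 1.20×10^5 km³

Required water volume = Δh × A = 0.3 m × 3.58×10^14 m² = 1.074×10^14 m³ = 1.074×10^5 km³.
Ice volume = water volume × ρ_w/ρ_ice = 1.074×10^5 × 1024/916 = 1.20×10^5 km³.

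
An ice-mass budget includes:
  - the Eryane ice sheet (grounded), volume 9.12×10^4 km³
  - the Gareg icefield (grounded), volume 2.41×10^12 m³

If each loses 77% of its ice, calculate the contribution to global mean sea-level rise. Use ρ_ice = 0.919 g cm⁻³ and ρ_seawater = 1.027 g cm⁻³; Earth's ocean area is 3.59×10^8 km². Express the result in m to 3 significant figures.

Eryane: 0.77 × 9.12×10^4 km³ × (919/1027) = 6.284×10^4 km³ of water.
Gareg: 0.77 × 2.41×10^12 m³ × (919/1027) = 1.661×10^12 m³ of water.
Total added water ≈ 6.450×10^13 m³ over 3.59×10^14 m² → Δh = 0.180 m.

≈ 0.180 m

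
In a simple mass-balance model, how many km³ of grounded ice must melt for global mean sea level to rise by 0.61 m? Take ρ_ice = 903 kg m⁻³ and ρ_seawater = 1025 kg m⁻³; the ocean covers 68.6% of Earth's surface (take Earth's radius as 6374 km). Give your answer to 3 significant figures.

Required water volume = Δh × A = 0.61 m × 3.50×10^14 m² = 2.136×10^14 m³ = 2.136×10^5 km³.
Ice volume = water volume × ρ_w/ρ_ice = 2.136×10^5 × 1025/903 = 2.43×10^5 km³.

≈ 2.43×10^5 km³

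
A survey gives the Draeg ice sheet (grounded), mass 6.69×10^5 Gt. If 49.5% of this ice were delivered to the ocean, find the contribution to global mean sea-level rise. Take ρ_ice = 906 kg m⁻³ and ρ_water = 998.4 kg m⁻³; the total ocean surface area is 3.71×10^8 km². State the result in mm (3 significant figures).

Draeg: 0.495 × 6.69×10^5 Gt = 3.312×10^17 kg; dividing by ρ_w = 998.4 kg m⁻³ gives 3.317×10^14 m³ of water.
Spread over 3.71×10^14 m² of ocean, Δh = 3.317×10^14 / 3.71×10^14 = 0.894 m = 894 mm.

≈ 894 mm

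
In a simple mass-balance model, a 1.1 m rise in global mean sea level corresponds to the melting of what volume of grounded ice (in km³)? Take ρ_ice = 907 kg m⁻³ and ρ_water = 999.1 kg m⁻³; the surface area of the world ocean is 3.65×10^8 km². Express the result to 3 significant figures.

≈ 4.42×10^5 km³

Required water volume = Δh × A = 1.1 m × 3.65×10^14 m² = 4.015×10^14 m³ = 4.015×10^5 km³.
Ice volume = water volume × ρ_w/ρ_ice = 4.015×10^5 × 999.1/907 = 4.42×10^5 km³.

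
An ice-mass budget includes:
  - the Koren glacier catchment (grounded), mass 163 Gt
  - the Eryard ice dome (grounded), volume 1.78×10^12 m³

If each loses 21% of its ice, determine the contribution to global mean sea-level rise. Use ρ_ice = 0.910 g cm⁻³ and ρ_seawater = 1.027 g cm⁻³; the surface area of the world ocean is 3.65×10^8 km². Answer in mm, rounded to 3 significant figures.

Koren: 0.21 × 163 Gt = 3.423×10^13 kg; dividing by ρ_w = 1.027 g cm⁻³ = 1027 kg m⁻³ gives 3.333×10^10 m³ of water.
Eryard: 0.21 × 1.78×10^12 m³ × (910/1027) = 3.312×10^11 m³ of water.
Total added water ≈ 3.645×10^11 m³ over 3.65×10^14 m² → Δh = 9.99×10^-4 m = 0.999 mm.

≈ 0.999 mm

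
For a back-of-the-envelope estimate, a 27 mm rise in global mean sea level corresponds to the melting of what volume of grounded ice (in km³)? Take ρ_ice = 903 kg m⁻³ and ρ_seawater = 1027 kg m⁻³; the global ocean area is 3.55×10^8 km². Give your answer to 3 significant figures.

Required water volume = Δh × A = 0.027 m × 3.55×10^14 m² = 9.585×10^12 m³ = 9585 km³.
Ice volume = water volume × ρ_w/ρ_ice = 9585 × 1027/903 = 1.09×10^4 km³.

≈ 1.09×10^4 km³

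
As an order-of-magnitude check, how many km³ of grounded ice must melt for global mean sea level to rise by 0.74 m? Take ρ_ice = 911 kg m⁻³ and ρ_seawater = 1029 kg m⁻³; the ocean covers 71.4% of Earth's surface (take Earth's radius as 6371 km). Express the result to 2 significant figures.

Required water volume = Δh × A = 0.74 m × 3.64×10^14 m² = 2.695×10^14 m³ = 2.695×10^5 km³.
Ice volume = water volume × ρ_w/ρ_ice = 2.695×10^5 × 1029/911 = 3.0×10^5 km³.

≈ 3.0×10^5 km³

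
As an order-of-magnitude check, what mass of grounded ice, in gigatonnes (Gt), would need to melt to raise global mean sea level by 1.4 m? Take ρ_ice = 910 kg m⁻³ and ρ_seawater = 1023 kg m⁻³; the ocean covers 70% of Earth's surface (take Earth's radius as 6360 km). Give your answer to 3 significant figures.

≈ 5.10×10^5 Gt

Required water volume = Δh × A = 1.4 m × 3.56×10^14 m² = 4.981×10^14 m³.
ρ_w = 1023 kg m⁻³, so the mass of water = 4.981×10^14 m³ × 1023 kg m⁻³ = 5.096×10^17 kg = 5.10×10^5 Gt (and the same mass of ice, by conservation).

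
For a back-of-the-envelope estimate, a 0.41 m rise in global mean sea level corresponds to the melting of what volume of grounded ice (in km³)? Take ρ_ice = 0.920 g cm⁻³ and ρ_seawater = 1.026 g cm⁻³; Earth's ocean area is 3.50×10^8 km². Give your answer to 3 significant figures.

≈ 1.60×10^5 km³

Required water volume = Δh × A = 0.41 m × 3.50×10^14 m² = 1.435×10^14 m³ = 1.435×10^5 km³.
Ice volume = water volume × ρ_w/ρ_ice = 1.435×10^5 × 1026/920 = 1.60×10^5 km³.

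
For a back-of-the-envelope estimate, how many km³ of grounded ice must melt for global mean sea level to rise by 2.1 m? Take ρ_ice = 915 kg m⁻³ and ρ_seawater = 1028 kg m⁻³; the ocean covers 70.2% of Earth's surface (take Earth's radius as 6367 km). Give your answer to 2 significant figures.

≈ 8.4×10^5 km³

Required water volume = Δh × A = 2.1 m × 3.58×10^14 m² = 7.510×10^14 m³ = 7.510×10^5 km³.
Ice volume = water volume × ρ_w/ρ_ice = 7.510×10^5 × 1028/915 = 8.4×10^5 km³.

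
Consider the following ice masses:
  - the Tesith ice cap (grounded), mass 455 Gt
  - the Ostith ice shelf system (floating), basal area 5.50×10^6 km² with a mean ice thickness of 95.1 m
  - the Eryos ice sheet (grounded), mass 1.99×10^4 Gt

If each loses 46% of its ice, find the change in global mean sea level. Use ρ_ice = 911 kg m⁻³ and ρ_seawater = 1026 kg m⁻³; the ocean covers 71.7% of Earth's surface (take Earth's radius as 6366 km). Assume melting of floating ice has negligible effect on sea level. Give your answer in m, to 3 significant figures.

≈ 0.0250 m

Tesith: 0.46 × 455 Gt = 2.093×10^14 kg; dividing by ρ_w = 1026 kg m⁻³ gives 2.040×10^11 m³ of water.
The Ostith ice shelf system is floating and already displaces its own weight of water, so its melt adds essentially nothing to sea level.
Eryos: 0.46 × 1.99×10^4 Gt = 9.154×10^15 kg; dividing by ρ_w = 1026 kg m⁻³ gives 8.922×10^12 m³ of water.
Total added water ≈ 9.126×10^12 m³ over 3.65×10^14 m² → Δh = 0.0250 m.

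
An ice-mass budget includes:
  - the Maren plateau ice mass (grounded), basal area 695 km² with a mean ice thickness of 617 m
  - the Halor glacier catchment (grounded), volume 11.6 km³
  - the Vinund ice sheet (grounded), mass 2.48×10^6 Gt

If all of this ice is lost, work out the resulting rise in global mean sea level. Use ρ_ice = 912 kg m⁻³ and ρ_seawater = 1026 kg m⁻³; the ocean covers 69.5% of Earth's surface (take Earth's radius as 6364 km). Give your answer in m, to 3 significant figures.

≈ 6.83 m

Maren: ice volume = 695 km² × 617 m = 428.8 km³; 428.8 × (912/1026) = 381.2 km³ of water.
Halor: 11.6 km³ × (912/1026) = 10.31 km³ of water.
Vinund: 2.48×10^6 Gt = 2.480×10^18 kg; dividing by ρ_w = 1026 kg m⁻³ gives 2.417×10^15 m³ of water.
Total added water ≈ 2.418×10^15 m³ over 3.54×10^14 m² → Δh = 6.83 m.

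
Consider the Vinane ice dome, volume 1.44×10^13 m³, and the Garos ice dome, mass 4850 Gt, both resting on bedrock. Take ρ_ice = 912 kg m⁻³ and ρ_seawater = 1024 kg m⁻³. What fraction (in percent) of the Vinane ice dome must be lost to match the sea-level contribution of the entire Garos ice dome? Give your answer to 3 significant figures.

Equal sea-level rise means equal mass of meltwater, i.e. equal mass of ice lost.
Ice mass of Garos: 4.850×10^15 kg; ice mass of Vinane: 1.313×10^16 kg.
Fraction required = 4.850×10^15 / 1.313×10^16 = 0.369 → 36.9 %.

≈ 36.9 %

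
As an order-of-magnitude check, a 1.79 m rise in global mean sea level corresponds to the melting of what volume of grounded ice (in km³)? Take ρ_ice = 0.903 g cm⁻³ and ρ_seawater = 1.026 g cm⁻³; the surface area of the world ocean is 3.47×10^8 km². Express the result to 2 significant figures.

Required water volume = Δh × A = 1.79 m × 3.47×10^14 m² = 6.211×10^14 m³ = 6.211×10^5 km³.
Ice volume = water volume × ρ_w/ρ_ice = 6.211×10^5 × 1026/903 = 7.1×10^5 km³.

≈ 7.1×10^5 km³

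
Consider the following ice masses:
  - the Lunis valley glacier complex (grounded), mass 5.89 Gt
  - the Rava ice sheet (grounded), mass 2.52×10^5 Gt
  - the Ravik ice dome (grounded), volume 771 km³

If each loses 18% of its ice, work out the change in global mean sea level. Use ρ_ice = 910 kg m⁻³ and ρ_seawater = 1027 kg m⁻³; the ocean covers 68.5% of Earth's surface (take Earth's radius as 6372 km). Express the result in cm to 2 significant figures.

Lunis: 0.18 × 5.89 Gt = 1.060×10^12 kg; dividing by ρ_w = 1027 kg m⁻³ gives 1.032×10^9 m³ of water.
Rava: 0.18 × 2.52×10^5 Gt = 4.536×10^16 kg; dividing by ρ_w = 1027 kg m⁻³ gives 4.417×10^13 m³ of water.
Ravik: 0.18 × 771 km³ × (910/1027) = 123.0 km³ of water.
Total added water ≈ 4.429×10^13 m³ over 3.50×10^14 m² → Δh = 0.127 m = 13 cm.

≈ 13 cm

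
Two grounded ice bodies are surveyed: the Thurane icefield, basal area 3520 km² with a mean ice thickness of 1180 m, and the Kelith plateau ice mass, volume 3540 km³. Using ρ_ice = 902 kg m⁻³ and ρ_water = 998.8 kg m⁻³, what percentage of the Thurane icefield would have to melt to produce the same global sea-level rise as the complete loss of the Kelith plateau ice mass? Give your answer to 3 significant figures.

≈ 85.2 %

Equal sea-level rise means equal mass of meltwater, i.e. equal mass of ice lost.
Ice mass of Kelith: 3.193×10^15 kg; ice mass of Thurane: 3.747×10^15 kg.
Fraction required = 3.193×10^15 / 3.747×10^15 = 0.852 → 85.2 %.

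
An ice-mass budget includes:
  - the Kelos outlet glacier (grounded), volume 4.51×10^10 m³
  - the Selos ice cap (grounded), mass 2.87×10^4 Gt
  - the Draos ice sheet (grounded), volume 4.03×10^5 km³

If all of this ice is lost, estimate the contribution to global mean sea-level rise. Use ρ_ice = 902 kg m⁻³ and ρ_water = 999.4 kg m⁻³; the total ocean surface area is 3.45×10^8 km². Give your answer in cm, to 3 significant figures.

≈ 114 cm

Kelos: 4.51×10^10 m³ × (902/999.4) = 4.070×10^10 m³ of water.
Selos: 2.87×10^4 Gt = 2.870×10^16 kg; dividing by ρ_w = 999.4 kg m⁻³ gives 2.872×10^13 m³ of water.
Draos: 4.03×10^5 km³ × (902/999.4) = 3.637×10^5 km³ of water.
Total added water ≈ 3.925×10^14 m³ over 3.45×10^14 m² → Δh = 1.14 m = 114 cm.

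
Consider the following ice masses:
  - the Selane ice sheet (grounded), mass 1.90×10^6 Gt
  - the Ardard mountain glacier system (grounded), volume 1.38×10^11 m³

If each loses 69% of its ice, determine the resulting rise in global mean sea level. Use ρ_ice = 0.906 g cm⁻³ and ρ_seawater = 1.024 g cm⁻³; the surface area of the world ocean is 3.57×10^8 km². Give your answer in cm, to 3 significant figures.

Selane: 0.69 × 1.90×10^6 Gt = 1.311×10^18 kg; dividing by ρ_w = 1.024 g cm⁻³ = 1024 kg m⁻³ gives 1.280×10^15 m³ of water.
Ardard: 0.69 × 1.38×10^11 m³ × (906/1024) = 8.425×10^10 m³ of water.
Total added water ≈ 1.280×10^15 m³ over 3.57×10^14 m² → Δh = 3.59 m = 359 cm.

≈ 359 cm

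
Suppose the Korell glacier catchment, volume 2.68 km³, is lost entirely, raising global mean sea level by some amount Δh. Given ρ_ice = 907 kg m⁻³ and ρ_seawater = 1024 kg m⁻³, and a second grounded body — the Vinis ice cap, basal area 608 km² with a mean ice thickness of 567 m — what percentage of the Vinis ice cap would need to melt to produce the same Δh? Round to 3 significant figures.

Equal sea-level rise means equal mass of meltwater, i.e. equal mass of ice lost.
Ice mass of Korell: 2.431×10^12 kg; ice mass of Vinis: 3.127×10^14 kg.
Fraction required = 2.431×10^12 / 3.127×10^14 = 7.77×10^-3 → 0.777 %.

≈ 0.777 %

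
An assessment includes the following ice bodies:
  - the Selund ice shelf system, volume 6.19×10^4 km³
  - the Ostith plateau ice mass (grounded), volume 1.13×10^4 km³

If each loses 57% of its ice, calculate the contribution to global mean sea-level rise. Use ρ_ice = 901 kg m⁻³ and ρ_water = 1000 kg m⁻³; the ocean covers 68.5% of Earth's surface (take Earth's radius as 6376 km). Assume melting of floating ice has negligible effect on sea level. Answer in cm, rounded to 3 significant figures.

The Selund ice shelf system is floating and already displaces its own weight of water, so its melt adds essentially nothing to sea level.
Ostith: 0.57 × 1.13×10^4 km³ × (901/1000) = 5803 km³ of water.
Total added water ≈ 5.803×10^12 m³ over 3.50×10^14 m² → Δh = 0.0166 m = 1.66 cm.

≈ 1.66 cm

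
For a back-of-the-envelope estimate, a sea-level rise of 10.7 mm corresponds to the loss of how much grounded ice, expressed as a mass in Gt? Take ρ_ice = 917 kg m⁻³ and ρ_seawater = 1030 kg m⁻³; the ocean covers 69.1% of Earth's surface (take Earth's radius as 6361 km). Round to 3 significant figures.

≈ 3870 Gt

Required water volume = Δh × A = 0.0107 m × 3.51×10^14 m² = 3.759×10^12 m³.
ρ_w = 1030 kg m⁻³, so the mass of water = 3.759×10^12 m³ × 1030 kg m⁻³ = 3.872×10^15 kg = 3870 Gt (and the same mass of ice, by conservation).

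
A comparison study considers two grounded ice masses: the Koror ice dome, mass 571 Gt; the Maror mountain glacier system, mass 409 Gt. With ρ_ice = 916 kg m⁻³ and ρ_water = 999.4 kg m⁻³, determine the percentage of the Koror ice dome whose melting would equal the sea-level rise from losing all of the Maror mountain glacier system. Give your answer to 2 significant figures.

≈ 72 %

Equal sea-level rise means equal mass of meltwater, i.e. equal mass of ice lost.
Ice mass of Maror: 4.090×10^14 kg; ice mass of Koror: 5.710×10^14 kg.
Fraction required = 4.090×10^14 / 5.710×10^14 = 0.716 → 72 %.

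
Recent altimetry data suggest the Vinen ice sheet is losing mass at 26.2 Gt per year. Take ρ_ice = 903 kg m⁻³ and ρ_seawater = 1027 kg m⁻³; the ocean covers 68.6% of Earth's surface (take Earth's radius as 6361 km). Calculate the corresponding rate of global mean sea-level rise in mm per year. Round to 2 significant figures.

≈ 0.073 mm/yr

ρ_w = 1027 kg m⁻³. Annual water volume added = 26.2 Gt / ρ_w = 2.620×10^13 kg / 1027 kg m⁻³ = 2.551×10^10 m³.
Δh per year = 2.551×10^10 / 3.49×10^14 = 7.31×10^-5 m = 0.073 mm.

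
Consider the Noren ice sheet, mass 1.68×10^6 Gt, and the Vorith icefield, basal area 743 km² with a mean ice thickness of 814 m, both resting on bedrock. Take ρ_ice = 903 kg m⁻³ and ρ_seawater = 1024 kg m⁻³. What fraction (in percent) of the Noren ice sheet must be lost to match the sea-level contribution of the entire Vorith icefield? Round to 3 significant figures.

≈ 0.0325 %

Equal sea-level rise means equal mass of meltwater, i.e. equal mass of ice lost.
Ice mass of Vorith: 5.461×10^14 kg; ice mass of Noren: 1.680×10^18 kg.
Fraction required = 5.461×10^14 / 1.680×10^18 = 3.25×10^-4 → 0.0325 %.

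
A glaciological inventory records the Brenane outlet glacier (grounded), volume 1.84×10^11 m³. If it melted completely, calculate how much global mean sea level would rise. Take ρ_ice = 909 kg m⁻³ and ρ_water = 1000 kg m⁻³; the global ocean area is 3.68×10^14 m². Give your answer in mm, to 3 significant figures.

Brenane: 1.84×10^11 m³ × (909/1000) = 1.673×10^11 m³ of water.
Spread over 3.68×10^14 m² of ocean, Δh = 1.673×10^11 / 3.68×10^14 = 4.54×10^-4 m = 0.455 mm.

≈ 0.455 mm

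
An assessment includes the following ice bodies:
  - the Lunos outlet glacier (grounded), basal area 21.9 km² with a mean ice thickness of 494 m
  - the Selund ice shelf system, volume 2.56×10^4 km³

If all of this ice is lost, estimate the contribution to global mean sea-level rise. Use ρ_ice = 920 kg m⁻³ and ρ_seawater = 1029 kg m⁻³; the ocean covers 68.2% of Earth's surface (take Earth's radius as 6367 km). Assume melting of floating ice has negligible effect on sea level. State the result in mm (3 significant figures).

Lunos: ice volume = 21.9 km² × 494 m = 10.82 km³; 10.82 × (920/1029) = 9.673 km³ of water.
The Selund ice shelf system is floating and already displaces its own weight of water, so its melt adds essentially nothing to sea level.
Total added water ≈ 9.673×10^9 m³ over 3.47×10^14 m² → Δh = 2.78×10^-5 m = 0.0278 mm.

≈ 0.0278 mm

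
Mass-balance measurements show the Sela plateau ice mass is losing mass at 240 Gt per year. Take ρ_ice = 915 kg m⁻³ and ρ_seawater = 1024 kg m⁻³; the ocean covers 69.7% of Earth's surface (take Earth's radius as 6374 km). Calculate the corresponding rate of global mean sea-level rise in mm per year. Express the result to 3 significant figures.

ρ_w = 1024 kg m⁻³. Annual water volume added = 240 Gt / ρ_w = 2.400×10^14 kg / 1024 kg m⁻³ = 2.344×10^11 m³.
Δh per year = 2.344×10^11 / 3.56×10^14 = 6.59×10^-4 m = 0.659 mm.

≈ 0.659 mm/yr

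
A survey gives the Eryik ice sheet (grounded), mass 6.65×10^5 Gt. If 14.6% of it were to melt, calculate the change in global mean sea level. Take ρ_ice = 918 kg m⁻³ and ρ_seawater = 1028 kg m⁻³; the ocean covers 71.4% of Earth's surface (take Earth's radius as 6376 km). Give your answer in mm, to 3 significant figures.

Eryik: 0.146 × 6.65×10^5 Gt = 9.709×10^16 kg; dividing by ρ_w = 1028 kg m⁻³ gives 9.445×10^13 m³ of water.
Spread over 3.65×10^14 m² of ocean, Δh = 9.445×10^13 / 3.65×10^14 = 0.259 m = 259 mm.

≈ 259 mm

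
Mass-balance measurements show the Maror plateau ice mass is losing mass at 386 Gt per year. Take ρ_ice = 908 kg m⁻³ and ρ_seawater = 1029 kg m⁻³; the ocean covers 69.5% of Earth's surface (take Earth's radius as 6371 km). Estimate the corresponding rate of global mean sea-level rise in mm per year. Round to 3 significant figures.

≈ 1.06 mm/yr

ρ_w = 1029 kg m⁻³. Annual water volume added = 386 Gt / ρ_w = 3.860×10^14 kg / 1029 kg m⁻³ = 3.751×10^11 m³.
Δh per year = 3.751×10^11 / 3.54×10^14 = 1.06×10^-3 m = 1.06 mm.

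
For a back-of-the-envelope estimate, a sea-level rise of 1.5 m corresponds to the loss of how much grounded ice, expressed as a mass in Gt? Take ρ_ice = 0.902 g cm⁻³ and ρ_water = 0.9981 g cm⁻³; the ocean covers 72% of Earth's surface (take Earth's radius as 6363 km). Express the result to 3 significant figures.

Required water volume = Δh × A = 1.5 m × 3.66×10^14 m² = 5.495×10^14 m³.
ρ_w = 0.9981 g cm⁻³ = 998.1 kg m⁻³, so the mass of water = 5.495×10^14 m³ × 998.1 kg m⁻³ = 5.484×10^17 kg = 5.48×10^5 Gt (and the same mass of ice, by conservation).

≈ 5.48×10^5 Gt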